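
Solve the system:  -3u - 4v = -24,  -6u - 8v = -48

infinitely many solutions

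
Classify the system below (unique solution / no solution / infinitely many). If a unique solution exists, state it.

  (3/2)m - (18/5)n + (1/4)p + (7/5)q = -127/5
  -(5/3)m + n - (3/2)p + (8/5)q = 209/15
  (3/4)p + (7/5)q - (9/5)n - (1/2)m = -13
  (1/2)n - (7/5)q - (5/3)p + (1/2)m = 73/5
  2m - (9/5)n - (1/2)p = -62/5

Row-reduce the augmented matrix:
R1 ← R1 / (3/2).
R2 ← R2 + 5/3·R1.
R3 ← R3 + 1/2·R1.
R4 ← R4 − 1/2·R1.
R5 ← R5 − 2·R1.
R2 ← R2 / (-3).
R1 ← R1 + 12/5·R2.
R3 ← R3 + 3·R2.
R4 ← R4 − 17/10·R2.
R5 ← R5 − 3·R2.
R3 ← R3 / (37/18).
R1 ← R1 − 103/90·R3.
R2 ← R2 − 11/27·R3.
R4 ← R4 + 1319/540·R3.
R5 ← R5 + 37/18·R3.
R4 ← R4 / (-4468/2775).
R1 ← R1 + 808/925·R4.
R2 ← R2 + 442/555·R4.
R3 ← R3 + 116/185·R4.
R5 reduces to 0 = 0, so the extra equation is consistent.
Reading off the reduced rows gives m = -5, n = 3, p = -6, q = -4.

m = -5, n = 3, p = -6, q = -4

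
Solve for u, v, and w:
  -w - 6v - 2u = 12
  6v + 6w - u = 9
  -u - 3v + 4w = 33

Row-reduce the augmented matrix:
R1 ← R1 / (-2).
R2 ← R2 + 1·R1.
R3 ← R3 + 1·R1.
R2 ← R2 / (9).
R1 ← R1 − 3·R2.
R3 ← R3 / (9/2).
R1 ← R1 + 5/3·R3.
R2 ← R2 − 13/18·R3.
Reading off the reduced rows gives u = 3, v = -4, w = 6.

u = 3, v = -4, w = 6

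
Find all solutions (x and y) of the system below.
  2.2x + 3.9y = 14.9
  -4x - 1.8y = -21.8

Row-reduce the augmented matrix:
R1 ← R1 / (11/5).
R2 ← R2 + 4·R1.
R2 ← R2 / (291/55).
R1 ← R1 − 39/22·R2.
Reading off the reduced rows gives x = 5, y = 1.

x = 5, y = 1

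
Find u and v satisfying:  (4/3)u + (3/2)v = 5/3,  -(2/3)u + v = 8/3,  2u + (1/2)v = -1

Row-reduce the augmented matrix:
R1 ← R1 / (4/3).
R2 ← R2 + 2/3·R1.
R3 ← R3 − 2·R1.
R2 ← R2 / (7/4).
R1 ← R1 − 9/8·R2.
R3 ← R3 + 7/4·R2.
R3 reduces to 0 = 0, so the extra equation is consistent.
Reading off the reduced rows gives u = -1, v = 2.

u = -1, v = 2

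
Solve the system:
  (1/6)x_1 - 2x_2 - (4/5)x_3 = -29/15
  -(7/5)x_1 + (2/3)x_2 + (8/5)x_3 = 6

infinitely many solutions

Row-reduce:
R1 ← R1 / (1/6).
R2 ← R2 + 7/5·R1.
R2 ← R2 / (-242/15).
R1 ← R1 + 12·R2.
Rank is 2 with 3 unknowns, leaving x_3 free.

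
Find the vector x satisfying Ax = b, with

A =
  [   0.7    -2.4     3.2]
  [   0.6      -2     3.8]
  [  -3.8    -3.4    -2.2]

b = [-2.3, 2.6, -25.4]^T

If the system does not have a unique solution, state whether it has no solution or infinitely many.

Row-reduce the augmented matrix:
R1 ← R1 / (7/10).
R2 ← R2 − 3/5·R1.
R3 ← R3 + 19/5·R1.
R2 ← R2 / (2/35).
R1 ← R1 + 24/7·R2.
R3 ← R3 + 115/7·R2.
R3 ← R3 / (3191/10).
R1 ← R1 − 68·R3.
R2 ← R2 − 37/2·R3.
Reading off the reduced rows gives x_1 = -1, x_2 = 6, x_3 = 4.

x_1 = -1, x_2 = 6, x_3 = 4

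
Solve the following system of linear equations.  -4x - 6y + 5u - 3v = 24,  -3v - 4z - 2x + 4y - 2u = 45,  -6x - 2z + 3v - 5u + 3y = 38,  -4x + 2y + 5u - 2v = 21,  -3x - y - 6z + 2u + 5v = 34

Row-reduce the augmented matrix:
R1 ← R1 / (-4).
R2 ← R2 + 2·R1.
R3 ← R3 + 6·R1.
R4 ← R4 + 4·R1.
R5 ← R5 + 3·R1.
R2 ← R2 / (7).
R1 ← R1 − 3/2·R2.
R3 ← R3 − 12·R2.
R4 ← R4 − 8·R2.
R5 ← R5 − 7/2·R2.
R3 ← R3 / (34/7).
R1 ← R1 − 6/7·R3.
R2 ← R2 + 4/7·R3.
R4 ← R4 − 32/7·R3.
R5 ← R5 + 4·R3.
R4 ← R4 / (164/17).
R1 ← R1 − 19/34·R4.
R2 ← R2 + 41/34·R4.
R3 ← R3 + 67/68·R4.
R5 ← R5 + 117/34·R4.
R5 ← R5 / (4553/328).
R1 ← R1 + 103/328·R5.
R2 ← R2 − 1/8·R5.
R3 ← R3 − 907/656·R5.
R4 ← R4 + 115/164·R5.
Reading off the reduced rows gives x = -5, y = 0, z = -6, u = -1, v = -3.

x = -5, y = 0, z = -6, u = -1, v = -3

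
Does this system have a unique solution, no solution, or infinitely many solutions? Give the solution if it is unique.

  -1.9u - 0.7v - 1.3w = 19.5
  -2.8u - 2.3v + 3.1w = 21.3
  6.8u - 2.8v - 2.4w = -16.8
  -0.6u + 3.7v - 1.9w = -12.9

u = -6, v = -6, w = -3

Row-reduce the augmented matrix:
R1 ← R1 / (-19/10).
R2 ← R2 + 14/5·R1.
R3 ← R3 − 34/5·R1.
R4 ← R4 + 3/5·R1.
R2 ← R2 / (-241/190).
R1 ← R1 − 7/19·R2.
R3 ← R3 + 504/95·R2.
R4 ← R4 − 149/38·R2.
R3 ← R3 / (-33778/1205).
R1 ← R1 − 516/241·R3.
R2 ← R2 + 953/241·R3.
R4 ← R4 − 16889/1205·R3.
R4 reduces to 0 = 0, so the extra equation is consistent.
Reading off the reduced rows gives u = -6, v = -6, w = -3.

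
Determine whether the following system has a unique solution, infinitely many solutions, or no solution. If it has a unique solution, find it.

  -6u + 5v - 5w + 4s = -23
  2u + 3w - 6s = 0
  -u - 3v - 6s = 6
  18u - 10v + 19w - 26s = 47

no solution

Row-reduce:
R1 ← R1 / (-6).
R2 ← R2 − 2·R1.
R3 ← R3 + 1·R1.
R4 ← R4 − 18·R1.
R2 ← R2 / (5/3).
R1 ← R1 + 5/6·R2.
R3 ← R3 + 23/6·R2.
R4 ← R4 − 5·R2.
R3 ← R3 / (39/10).
R1 ← R1 − 3/2·R3.
R2 ← R2 − 4/5·R3.
Row 4 reduces to 0 = 1, a contradiction. The system is inconsistent.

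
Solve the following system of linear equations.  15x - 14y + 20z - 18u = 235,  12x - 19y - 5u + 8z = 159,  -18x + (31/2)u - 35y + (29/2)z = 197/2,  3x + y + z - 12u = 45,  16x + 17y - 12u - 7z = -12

no solution

Row-reduce:
R1 ← R1 / (15).
R2 ← R2 − 12·R1.
R3 ← R3 + 18·R1.
R4 ← R4 − 3·R1.
R5 ← R5 − 16·R1.
R2 ← R2 / (-39/5).
R1 ← R1 + 14/15·R2.
R3 ← R3 + 259/5·R2.
R4 ← R4 − 19/5·R2.
R5 ← R5 − 479/15·R2.
R3 ← R3 / (7147/78).
R1 ← R1 − 268/117·R3.
R2 ← R2 − 40/39·R3.
R4 ← R4 + 269/39·R3.
R5 ← R5 + 7147/117·R3.
R4 ← R4 / (-64172/7147).
R1 ← R1 + 4372/7147·R4.
R2 ← R2 + 3131/7147·R4.
R3 ← R3 + 5345/7147·R4.
Row 5 reduces to 0 = 2/3, a contradiction. The system is inconsistent.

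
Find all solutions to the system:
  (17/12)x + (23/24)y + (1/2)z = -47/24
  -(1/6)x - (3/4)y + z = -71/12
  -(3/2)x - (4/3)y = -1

Row-reduce:
R1 ← R1 / (17/12).
R2 ← R2 + 1/6·R1.
R3 ← R3 + 3/2·R1.
R2 ← R2 / (-65/102).
R1 ← R1 − 23/34·R2.
R3 ← R3 + 65/204·R2.
Rank is 2 with 3 unknowns, leaving z free.

infinitely many solutions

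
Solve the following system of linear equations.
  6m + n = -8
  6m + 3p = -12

Row-reduce:
R1 ← R1 / (6).
R2 ← R2 − 6·R1.
R2 ← R2 / (-1).
R1 ← R1 − 1/6·R2.
Rank is 2 with 3 unknowns, leaving p free.

infinitely many solutions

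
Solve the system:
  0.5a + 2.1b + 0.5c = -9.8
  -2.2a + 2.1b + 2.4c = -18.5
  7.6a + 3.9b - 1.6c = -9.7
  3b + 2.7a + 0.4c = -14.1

Row-reduce the augmented matrix:
R1 ← R1 / (1/2).
R2 ← R2 + 11/5·R1.
R3 ← R3 − 38/5·R1.
R4 ← R4 − 27/10·R1.
R2 ← R2 / (567/50).
R1 ← R1 − 21/5·R2.
R3 ← R3 + 1401/50·R2.
R4 ← R4 + 417/50·R2.
R3 ← R3 / (2047/945).
R1 ← R1 + 19/27·R3.
R2 ← R2 − 230/567·R3.
R4 ← R4 − 2047/1890·R3.
R4 reduces to 0 = 0, so the extra equation is consistent.
Reading off the reduced rows gives a = -1, b = -3, c = -6.

a = -1, b = -3, c = -6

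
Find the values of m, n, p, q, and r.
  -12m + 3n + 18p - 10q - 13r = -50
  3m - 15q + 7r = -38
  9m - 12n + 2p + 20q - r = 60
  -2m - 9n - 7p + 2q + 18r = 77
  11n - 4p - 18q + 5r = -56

Row-reduce the augmented matrix:
R1 ← R1 / (-12).
R2 ← R2 − 3·R1.
R3 ← R3 − 9·R1.
R4 ← R4 + 2·R1.
R2 ← R2 / (3/4).
R1 ← R1 + 1/4·R2.
R3 ← R3 + 39/4·R2.
R4 ← R4 + 19/2·R2.
R5 ← R5 − 11·R2.
R3 ← R3 / (74).
R2 ← R2 − 6·R3.
R4 ← R4 − 47·R3.
R5 ← R5 + 70·R3.
R4 ← R4 / (-6027/74).
R1 ← R1 + 5·R4.
R2 ← R2 + 655/111·R4.
R3 ← R3 + 215/74·R4.
R5 ← R5 − 3917/111·R4.
R5 ← R5 / (260744/54243).
R1 ← R1 + 6131/18081·R5.
R2 ← R2 + 66991/54243·R5.
R3 ← R3 + 18793/18081·R5.
R4 ← R4 + 9664/18081·R5.
Reading off the reduced rows gives m = -2, n = 0, p = 1, q = 4, r = 4.

m = -2, n = 0, p = 1, q = 4, r = 4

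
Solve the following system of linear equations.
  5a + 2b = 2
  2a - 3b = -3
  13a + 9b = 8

no solution

Row-reduce:
R1 ← R1 / (5).
R2 ← R2 − 2·R1.
R3 ← R3 − 13·R1.
R2 ← R2 / (-19/5).
R1 ← R1 − 2/5·R2.
R3 ← R3 − 19/5·R2.
Row 3 reduces to 0 = -1, a contradiction. The system is inconsistent.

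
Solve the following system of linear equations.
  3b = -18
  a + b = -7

a = -1, b = -6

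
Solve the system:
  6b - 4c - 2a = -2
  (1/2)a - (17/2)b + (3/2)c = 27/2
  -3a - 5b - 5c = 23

Row-reduce:
R1 ← R1 / (-2).
R2 ← R2 − 1/2·R1.
R3 ← R3 + 3·R1.
R2 ← R2 / (-7).
R1 ← R1 + 3·R2.
R3 ← R3 + 14·R2.
Rank is 2 with 3 unknowns, leaving c free.

infinitely many solutions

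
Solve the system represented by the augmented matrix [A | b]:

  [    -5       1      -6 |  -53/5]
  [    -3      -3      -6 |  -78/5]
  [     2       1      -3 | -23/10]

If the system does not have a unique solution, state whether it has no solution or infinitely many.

Row-reduce the augmented matrix:
R1 ← R1 / (-5).
R2 ← R2 + 3·R1.
R3 ← R3 − 2·R1.
R2 ← R2 / (-18/5).
R1 ← R1 + 1/5·R2.
R3 ← R3 − 7/5·R2.
R3 ← R3 / (-19/3).
R1 ← R1 − 4/3·R3.
R2 ← R2 − 2/3·R3.
Reading off the reduced rows gives x_1 = 1/2, x_2 = 3/2, x_3 = 8/5.

x_1 = 1/2, x_2 = 3/2, x_3 = 8/5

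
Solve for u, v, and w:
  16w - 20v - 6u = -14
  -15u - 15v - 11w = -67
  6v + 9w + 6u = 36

u = 1, v = 2, w = 2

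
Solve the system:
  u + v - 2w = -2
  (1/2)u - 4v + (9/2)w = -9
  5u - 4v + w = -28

no solution

Row-reduce:
R2 ← R2 − 1/2·R1.
R3 ← R3 − 5·R1.
R2 ← R2 / (-9/2).
R1 ← R1 − 1·R2.
R3 ← R3 + 9·R2.
Row 3 reduces to 0 = -2, a contradiction. The system is inconsistent.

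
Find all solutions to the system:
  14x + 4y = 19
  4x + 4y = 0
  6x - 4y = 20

Row-reduce:
R1 ← R1 / (14).
R2 ← R2 − 4·R1.
R3 ← R3 − 6·R1.
R2 ← R2 / (20/7).
R1 ← R1 − 2/7·R2.
R3 ← R3 + 40/7·R2.
Row 3 reduces to 0 = 1, a contradiction. The system is inconsistent.

no solution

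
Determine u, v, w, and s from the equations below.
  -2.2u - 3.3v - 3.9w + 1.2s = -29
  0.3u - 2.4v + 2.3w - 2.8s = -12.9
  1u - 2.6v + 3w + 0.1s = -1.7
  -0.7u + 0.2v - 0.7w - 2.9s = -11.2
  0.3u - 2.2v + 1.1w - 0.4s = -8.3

u = 2, v = 5, w = 3, s = 3

Row-reduce the augmented matrix:
R1 ← R1 / (-11/5).
R2 ← R2 − 3/10·R1.
R3 ← R3 − 1·R1.
R4 ← R4 + 7/10·R1.
R5 ← R5 − 3/10·R1.
R2 ← R2 / (-57/20).
R1 ← R1 − 3/2·R2.
R3 ← R3 + 41/10·R2.
R4 ← R4 − 5/4·R2.
R5 ← R5 + 53/20·R2.
R3 ← R3 / (-4127/3135).
R1 ← R1 − 565/209·R3.
R2 ← R2 + 389/627·R3.
R4 ← R4 − 4127/3135·R3.
R5 ← R5 + 3373/3135·R3.
Swap R4 and R5.
R4 ← R4 / (-11657/8254).
R1 ← R1 − 59271/8254·R4.
R2 ← R2 + 9629/8254·R4.
R3 ← R3 + 27827/8254·R4.
R5 reduces to 0 = 0, so the extra equation is consistent.
Reading off the reduced rows gives u = 2, v = 5, w = 3, s = 3.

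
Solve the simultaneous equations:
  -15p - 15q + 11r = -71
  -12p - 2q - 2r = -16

Row-reduce:
R1 ← R1 / (-15).
R2 ← R2 + 12·R1.
R2 ← R2 / (10).
R1 ← R1 − 1·R2.
Rank is 2 with 3 unknowns, leaving r free.

infinitely many solutions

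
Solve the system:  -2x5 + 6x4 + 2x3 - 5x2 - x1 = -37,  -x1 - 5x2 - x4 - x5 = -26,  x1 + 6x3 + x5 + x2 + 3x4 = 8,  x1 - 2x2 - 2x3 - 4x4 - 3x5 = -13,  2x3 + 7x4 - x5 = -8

Row-reduce:
R1 ← R1 / (-1).
R2 ← R2 + 1·R1.
R3 ← R3 − 1·R1.
R4 ← R4 − 1·R1.
Swap R2 and R3.
R2 ← R2 / (-4).
R1 ← R1 − 5·R2.
R4 ← R4 + 7·R2.
R3 ← R3 / (-2).
R1 ← R1 − 8·R3.
R2 ← R2 + 2·R3.
R4 ← R4 + 14·R3.
R5 ← R5 − 2·R3.
R4 ← R4 / (141/4).
R1 ← R1 + 91/4·R4.
R2 ← R2 − 19/4·R4.
R3 ← R3 − 7/2·R4.
Row 5 reduces to 0 = 3, a contradiction. The system is inconsistent.

no solution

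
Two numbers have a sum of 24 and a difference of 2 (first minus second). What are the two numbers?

first number: 13, second number: 11

Let x = first number, y = second number.
  x + y = 24
  x - y = 2
From equation 1: x = 24 − y.
Substitute into equation 2 and solve: y = 11.
Then x = 13.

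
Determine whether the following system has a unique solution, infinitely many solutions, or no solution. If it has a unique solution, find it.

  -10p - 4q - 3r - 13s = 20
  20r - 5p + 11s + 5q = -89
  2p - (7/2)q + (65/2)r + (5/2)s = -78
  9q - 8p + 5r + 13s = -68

Row-reduce:
R1 ← R1 / (-10).
R2 ← R2 + 5·R1.
R3 ← R3 − 2·R1.
R4 ← R4 + 8·R1.
R2 ← R2 / (7).
R1 ← R1 − 2/5·R2.
R3 ← R3 + 43/10·R2.
R4 ← R4 − 61/5·R2.
R3 ← R3 / (1263/28).
R1 ← R1 + 13/14·R3.
R2 ← R2 − 43/14·R3.
R4 ← R4 + 421/14·R3.
Row 4 reduces to 0 = -4/3, a contradiction. The system is inconsistent.

no solution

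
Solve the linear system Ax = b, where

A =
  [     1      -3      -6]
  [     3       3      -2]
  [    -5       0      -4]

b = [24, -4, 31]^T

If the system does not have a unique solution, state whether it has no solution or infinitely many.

x_1 = -3, x_2 = -1, x_3 = -4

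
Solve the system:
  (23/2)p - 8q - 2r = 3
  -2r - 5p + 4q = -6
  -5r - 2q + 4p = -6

Row-reduce:
R1 ← R1 / (23/2).
R2 ← R2 + 5·R1.
R3 ← R3 − 4·R1.
R2 ← R2 / (12/23).
R1 ← R1 + 16/23·R2.
R3 ← R3 − 18/23·R2.
Rank is 2 with 3 unknowns, leaving r free.

infinitely many solutions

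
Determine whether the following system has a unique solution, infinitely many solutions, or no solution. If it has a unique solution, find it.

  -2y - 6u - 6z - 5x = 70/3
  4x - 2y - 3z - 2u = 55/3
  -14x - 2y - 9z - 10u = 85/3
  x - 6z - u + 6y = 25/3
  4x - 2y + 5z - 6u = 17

x = 4/3, y = -1, z = -5/3, u = -3

Row-reduce the augmented matrix:
R1 ← R1 / (-5).
R2 ← R2 − 4·R1.
R3 ← R3 + 14·R1.
R4 ← R4 − 1·R1.
R5 ← R5 − 4·R1.
R2 ← R2 / (-18/5).
R1 ← R1 − 2/5·R2.
R3 ← R3 − 18/5·R2.
R4 ← R4 − 28/5·R2.
R5 ← R5 + 18/5·R2.
Swap R3 and R4.
R3 ← R3 / (-58/3).
R1 ← R1 − 1/3·R3.
R2 ← R2 − 13/6·R3.
R5 ← R5 − 8·R3.
Swap R4 and R5.
R4 ← R4 / (-808/87).
R1 ← R1 − 13/58·R4.
R2 ← R2 − 53/116·R4.
R3 ← R3 − 115/174·R4.
R5 reduces to 0 = 0, so the extra equation is consistent.
Reading off the reduced rows gives x = 4/3, y = -1, z = -5/3, u = -3.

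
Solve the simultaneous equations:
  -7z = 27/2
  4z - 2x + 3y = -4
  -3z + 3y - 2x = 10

no solution

Row-reduce:
Swap R1 and R2.
R1 ← R1 / (-2).
R3 ← R3 + 2·R1.
R2 ← R2 / (-7).
R1 ← R1 + 2·R2.
R3 ← R3 + 7·R2.
Row 3 reduces to 0 = 1/2, a contradiction. The system is inconsistent.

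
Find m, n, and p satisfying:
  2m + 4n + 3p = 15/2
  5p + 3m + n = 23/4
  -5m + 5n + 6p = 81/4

m = -1, n = 5/4, p = 3/2

Row-reduce the augmented matrix:
R1 ← R1 / (2).
R2 ← R2 − 3·R1.
R3 ← R3 + 5·R1.
R2 ← R2 / (-5).
R1 ← R1 − 2·R2.
R3 ← R3 − 15·R2.
R3 ← R3 / (15).
R1 ← R1 − 17/10·R3.
R2 ← R2 + 1/10·R3.
Reading off the reduced rows gives m = -1, n = 5/4, p = 3/2.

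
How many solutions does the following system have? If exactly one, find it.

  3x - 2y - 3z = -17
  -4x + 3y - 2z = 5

infinitely many solutions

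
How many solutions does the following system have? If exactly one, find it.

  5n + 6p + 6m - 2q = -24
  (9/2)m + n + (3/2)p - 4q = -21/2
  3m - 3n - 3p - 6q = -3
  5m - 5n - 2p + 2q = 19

no solution

Row-reduce:
R1 ← R1 / (6).
R2 ← R2 − 9/2·R1.
R3 ← R3 − 3·R1.
R4 ← R4 − 5·R1.
R2 ← R2 / (-11/4).
R1 ← R1 − 5/6·R2.
R3 ← R3 + 11/2·R2.
R4 ← R4 + 55/6·R2.
Swap R3 and R4.
R3 ← R3 / (3).
R1 ← R1 − 1/11·R3.
R2 ← R2 − 12/11·R3.
Row 4 reduces to 0 = -6, a contradiction. The system is inconsistent.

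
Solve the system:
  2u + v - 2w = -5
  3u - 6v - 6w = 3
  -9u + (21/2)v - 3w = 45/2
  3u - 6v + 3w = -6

Row-reduce:
R1 ← R1 / (2).
R2 ← R2 − 3·R1.
R3 ← R3 + 9·R1.
R4 ← R4 − 3·R1.
R2 ← R2 / (-15/2).
R1 ← R1 − 1/2·R2.
R3 ← R3 − 15·R2.
R4 ← R4 + 15/2·R2.
R3 ← R3 / (-18).
R1 ← R1 + 6/5·R3.
R2 ← R2 − 2/5·R3.
R4 ← R4 − 9·R3.
Row 4 reduces to 0 = 3/2, a contradiction. The system is inconsistent.

no solution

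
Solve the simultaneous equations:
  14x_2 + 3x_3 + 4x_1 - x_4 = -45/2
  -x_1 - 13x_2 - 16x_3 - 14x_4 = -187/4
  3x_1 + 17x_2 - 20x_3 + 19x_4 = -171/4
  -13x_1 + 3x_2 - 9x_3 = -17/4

Row-reduce the augmented matrix:
R1 ← R1 / (4).
R2 ← R2 + 1·R1.
R3 ← R3 − 3·R1.
R4 ← R4 + 13·R1.
R2 ← R2 / (-19/2).
R1 ← R1 − 7/2·R2.
R3 ← R3 − 13/2·R2.
R4 ← R4 − 97/2·R2.
R3 ← R3 / (-621/19).
R1 ← R1 + 185/38·R3.
R2 ← R2 − 61/38·R3.
R4 ← R4 + 1465/19·R3.
R4 ← R4 / (-61846/621).
R1 ← R1 + 8681/1242·R4.
R2 ← R2 − 2473/1242·R4.
R3 ← R3 + 190/621·R4.
Reading off the reduced rows gives x_1 = -7/4, x_2 = -3/2, x_3 = 5/2, x_4 = 2.

x_1 = -7/4, x_2 = -3/2, x_3 = 5/2, x_4 = 2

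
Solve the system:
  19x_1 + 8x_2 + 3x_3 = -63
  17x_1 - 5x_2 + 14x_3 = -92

infinitely many solutions

Row-reduce:
R1 ← R1 / (19).
R2 ← R2 − 17·R1.
R2 ← R2 / (-231/19).
R1 ← R1 − 8/19·R2.
Rank is 2 with 3 unknowns, leaving x_3 free.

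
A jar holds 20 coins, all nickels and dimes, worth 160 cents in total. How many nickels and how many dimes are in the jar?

Let n = nickels, d = dimes.
  n + d = 20
  5n + 10d = 160
Row-reduce the augmented matrix:
R2 ← R2 − 5·R1.
R2 ← R2 / (5).
R1 ← R1 − 1·R2.
Reading off the reduced rows gives n = 8, d = 12.

nickels: 8, dimes: 12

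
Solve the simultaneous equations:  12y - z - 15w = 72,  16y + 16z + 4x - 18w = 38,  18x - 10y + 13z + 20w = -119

Row-reduce:
Swap R1 and R2.
R1 ← R1 / (4).
R3 ← R3 − 18·R1.
R2 ← R2 / (12).
R1 ← R1 − 4·R2.
R3 ← R3 + 82·R2.
R3 ← R3 / (-395/6).
R1 ← R1 − 13/3·R3.
R2 ← R2 + 1/12·R3.
Rank is 3 with 4 unknowns, leaving w free.

infinitely many solutions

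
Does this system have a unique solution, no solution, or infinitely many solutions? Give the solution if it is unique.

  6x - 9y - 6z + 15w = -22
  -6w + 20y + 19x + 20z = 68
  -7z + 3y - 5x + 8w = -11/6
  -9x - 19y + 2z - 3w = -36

x = 0, y = 2, z = 3/2, w = 1/3

Row-reduce the augmented matrix:
R1 ← R1 / (6).
R2 ← R2 − 19·R1.
R3 ← R3 + 5·R1.
R4 ← R4 + 9·R1.
R2 ← R2 / (97/2).
R1 ← R1 + 3/2·R2.
R3 ← R3 + 9/2·R2.
R4 ← R4 + 65/2·R2.
R3 ← R3 / (-813/97).
R1 ← R1 − 20/97·R3.
R2 ← R2 − 78/97·R3.
R4 ← R4 − 1856/97·R3.
R4 ← R4 / (15542/813).
R1 ← R1 − 998/813·R4.
R2 ← R2 − 105/271·R4.
R3 ← R3 + 1507/813·R4.
Reading off the reduced rows gives x = 0, y = 2, z = 3/2, w = 1/3.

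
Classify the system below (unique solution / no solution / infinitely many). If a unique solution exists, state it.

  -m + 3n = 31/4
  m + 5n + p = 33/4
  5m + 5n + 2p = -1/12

Row-reduce the augmented matrix:
R1 ← R1 / (-1).
R2 ← R2 − 1·R1.
R3 ← R3 − 5·R1.
R2 ← R2 / (8).
R1 ← R1 + 3·R2.
R3 ← R3 − 20·R2.
R3 ← R3 / (-1/2).
R1 ← R1 − 3/8·R3.
R2 ← R2 − 1/8·R3.
Reading off the reduced rows gives m = -11/4, n = 5/3, p = 8/3.

m = -11/4, n = 5/3, p = 8/3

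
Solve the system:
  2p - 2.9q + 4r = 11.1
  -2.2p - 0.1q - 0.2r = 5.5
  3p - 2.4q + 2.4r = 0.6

p = -3, q = 1, r = 5

Row-reduce the augmented matrix:
R1 ← R1 / (2).
R2 ← R2 + 11/5·R1.
R3 ← R3 − 3·R1.
R2 ← R2 / (-329/100).
R1 ← R1 + 29/20·R2.
R3 ← R3 − 39/20·R2.
R3 ← R3 / (-261/235).
R1 ← R1 − 7/47·R3.
R2 ← R2 + 60/47·R3.
Reading off the reduced rows gives p = -3, q = 1, r = 5.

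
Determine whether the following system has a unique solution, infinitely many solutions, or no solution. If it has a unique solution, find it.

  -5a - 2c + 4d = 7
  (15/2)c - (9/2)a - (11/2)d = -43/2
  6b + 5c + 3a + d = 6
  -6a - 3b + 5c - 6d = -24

Row-reduce:
R1 ← R1 / (-5).
R2 ← R2 + 9/2·R1.
R3 ← R3 − 3·R1.
R4 ← R4 + 6·R1.
Swap R2 and R3.
R2 ← R2 / (6).
R4 ← R4 + 3·R2.
R3 ← R3 / (93/10).
R1 ← R1 − 2/5·R3.
R2 ← R2 − 19/30·R3.
R4 ← R4 − 93/10·R3.
Row 4 reduces to 0 = 1/2, a contradiction. The system is inconsistent.

no solution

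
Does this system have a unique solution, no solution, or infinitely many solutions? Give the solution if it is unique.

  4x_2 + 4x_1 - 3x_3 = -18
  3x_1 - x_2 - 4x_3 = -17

Row-reduce:
R1 ← R1 / (4).
R2 ← R2 − 3·R1.
R2 ← R2 / (-4).
R1 ← R1 − 1·R2.
Rank is 2 with 3 unknowns, leaving x_3 free.

infinitely many solutions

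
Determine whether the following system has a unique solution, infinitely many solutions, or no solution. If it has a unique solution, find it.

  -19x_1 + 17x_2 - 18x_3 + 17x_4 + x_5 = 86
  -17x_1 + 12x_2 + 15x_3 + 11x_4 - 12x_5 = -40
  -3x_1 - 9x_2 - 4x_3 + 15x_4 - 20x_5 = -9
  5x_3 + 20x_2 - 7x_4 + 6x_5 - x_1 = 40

infinitely many solutions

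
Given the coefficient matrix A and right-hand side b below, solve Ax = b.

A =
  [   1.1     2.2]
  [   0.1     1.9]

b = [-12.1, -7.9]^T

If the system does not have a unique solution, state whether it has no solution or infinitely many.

x_1 = -3, x_2 = -4

Row-reduce the augmented matrix:
R1 ← R1 / (11/10).
R2 ← R2 − 1/10·R1.
R2 ← R2 / (17/10).
R1 ← R1 − 2·R2.
Reading off the reduced rows gives x_1 = -3, x_2 = -4.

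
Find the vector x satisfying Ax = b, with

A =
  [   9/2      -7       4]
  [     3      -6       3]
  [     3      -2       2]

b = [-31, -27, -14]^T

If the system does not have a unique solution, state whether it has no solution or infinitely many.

no solution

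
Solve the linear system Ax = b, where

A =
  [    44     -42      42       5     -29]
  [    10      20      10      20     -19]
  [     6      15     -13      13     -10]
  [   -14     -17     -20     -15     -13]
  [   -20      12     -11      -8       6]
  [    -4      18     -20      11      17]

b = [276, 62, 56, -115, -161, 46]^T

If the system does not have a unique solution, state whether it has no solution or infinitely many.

x_1 = 5, x_2 = -3, x_3 = -1, x_4 = 6, x_5 = 2

Row-reduce the augmented matrix:
R1 ← R1 / (44).
R2 ← R2 − 10·R1.
R3 ← R3 − 6·R1.
R4 ← R4 + 14·R1.
R5 ← R5 + 20·R1.
R6 ← R6 + 4·R1.
R2 ← R2 / (325/11).
R1 ← R1 + 21/22·R2.
R3 ← R3 − 228/11·R2.
R4 ← R4 + 334/11·R2.
R5 ← R5 + 78/11·R2.
R6 ← R6 − 156/11·R2.
R3 ← R3 / (-1238/65).
R1 ← R1 − 63/65·R3.
R2 ← R2 − 1/65·R3.
R4 ← R4 + 401/65·R3.
R5 ← R5 − 41/5·R3.
R6 ← R6 + 82/5·R3.
R4 ← R4 / (15533/2476).
R1 ← R1 − 1675/2476·R4.
R2 ← R2 − 1579/2476·R4.
R3 ← R3 − 119/2476·R4.
R5 ← R5 + 3947/2476·R4.
R6 ← R6 − 3947/1238·R4.
R5 ← R5 / (-1407467/77665).
R1 ← R1 − 456723/155330·R5.
R2 ← R2 − 250517/77665·R5.
R3 ← R3 − 1497/11095·R5.
R4 ← R4 + 443719/77665·R5.
R6 ← R6 − 2814934/77665·R5.
R6 reduces to 0 = 0, so the extra equation is consistent.
Reading off the reduced rows gives x_1 = 5, x_2 = -3, x_3 = -1, x_4 = 6, x_5 = 2.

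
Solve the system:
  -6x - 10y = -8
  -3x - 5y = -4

Row-reduce:
R1 ← R1 / (-6).
R2 ← R2 + 3·R1.
Rank is 1 with 2 unknowns, leaving y free.

infinitely many solutions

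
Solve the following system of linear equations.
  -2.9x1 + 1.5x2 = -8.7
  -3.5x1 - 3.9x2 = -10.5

x1 = 3, x2 = 0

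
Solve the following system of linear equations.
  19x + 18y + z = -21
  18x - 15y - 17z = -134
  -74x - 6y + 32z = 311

no solution

Row-reduce:
R1 ← R1 / (19).
R2 ← R2 − 18·R1.
R3 ← R3 + 74·R1.
R2 ← R2 / (-609/19).
R1 ← R1 − 18/19·R2.
R3 ← R3 − 1218/19·R2.
Row 3 reduces to 0 = 1, a contradiction. The system is inconsistent.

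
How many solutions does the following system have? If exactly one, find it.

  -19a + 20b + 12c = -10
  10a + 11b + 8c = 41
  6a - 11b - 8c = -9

a = 2, b = -1, c = 4

Row-reduce the augmented matrix:
R1 ← R1 / (-19).
R2 ← R2 − 10·R1.
R3 ← R3 − 6·R1.
R2 ← R2 / (409/19).
R1 ← R1 + 20/19·R2.
R3 ← R3 + 89/19·R2.
R3 ← R3 / (-448/409).
R1 ← R1 − 28/409·R3.
R2 ← R2 − 272/409·R3.
Reading off the reduced rows gives a = 2, b = -1, c = 4.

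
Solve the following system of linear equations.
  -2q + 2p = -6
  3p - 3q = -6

no solution

Row-reduce:
R1 ← R1 / (2).
R2 ← R2 − 3·R1.
Row 2 reduces to 0 = 3, a contradiction. The system is inconsistent.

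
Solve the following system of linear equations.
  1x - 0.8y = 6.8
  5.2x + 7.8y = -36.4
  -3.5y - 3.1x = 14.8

x = 2, y = -6

Row-reduce the augmented matrix:
R2 ← R2 − 26/5·R1.
R3 ← R3 + 31/10·R1.
R2 ← R2 / (299/25).
R1 ← R1 + 4/5·R2.
R3 ← R3 + 299/50·R2.
R3 reduces to 0 = 0, so the extra equation is consistent.
Reading off the reduced rows gives x = 2, y = -6.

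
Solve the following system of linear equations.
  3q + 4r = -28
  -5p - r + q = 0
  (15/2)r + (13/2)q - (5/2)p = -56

infinitely many solutions

Row-reduce:
Swap R1 and R2.
R1 ← R1 / (-5).
R3 ← R3 + 5/2·R1.
R2 ← R2 / (3).
R1 ← R1 + 1/5·R2.
R3 ← R3 − 6·R2.
Rank is 2 with 3 unknowns, leaving r free.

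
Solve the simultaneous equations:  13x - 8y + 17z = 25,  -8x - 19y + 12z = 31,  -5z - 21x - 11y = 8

no solution

Row-reduce:
R1 ← R1 / (13).
R2 ← R2 + 8·R1.
R3 ← R3 + 21·R1.
R2 ← R2 / (-311/13).
R1 ← R1 + 8/13·R2.
R3 ← R3 + 311/13·R2.
Row 3 reduces to 0 = 2, a contradiction. The system is inconsistent.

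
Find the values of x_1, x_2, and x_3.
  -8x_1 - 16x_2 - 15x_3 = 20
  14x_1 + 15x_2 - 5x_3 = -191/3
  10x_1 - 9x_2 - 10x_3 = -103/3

x_1 = -3, x_2 = -1, x_3 = 4/3

Row-reduce the augmented matrix:
R1 ← R1 / (-8).
R2 ← R2 − 14·R1.
R3 ← R3 − 10·R1.
R2 ← R2 / (-13).
R1 ← R1 − 2·R2.
R3 ← R3 + 29·R2.
R3 ← R3 / (1065/26).
R1 ← R1 + 305/104·R3.
R2 ← R2 − 125/52·R3.
Reading off the reduced rows gives x_1 = -3, x_2 = -1, x_3 = 4/3.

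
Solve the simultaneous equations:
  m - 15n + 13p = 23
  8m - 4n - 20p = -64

infinitely many solutions

Row-reduce:
R2 ← R2 − 8·R1.
R2 ← R2 / (116).
R1 ← R1 + 15·R2.
Rank is 2 with 3 unknowns, leaving p free.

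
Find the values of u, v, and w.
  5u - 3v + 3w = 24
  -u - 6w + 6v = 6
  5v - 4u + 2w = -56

u = 6, v = -4, w = -6

Row-reduce the augmented matrix:
R1 ← R1 / (5).
R2 ← R2 + 1·R1.
R3 ← R3 + 4·R1.
R2 ← R2 / (27/5).
R1 ← R1 + 3/5·R2.
R3 ← R3 − 13/5·R2.
R3 ← R3 / (7).
R2 ← R2 + 1·R3.
Reading off the reduced rows gives u = 6, v = -4, w = -6.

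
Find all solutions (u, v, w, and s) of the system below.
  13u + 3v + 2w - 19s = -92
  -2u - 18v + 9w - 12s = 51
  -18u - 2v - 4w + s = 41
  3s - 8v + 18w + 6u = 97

u = -3, v = -2, w = 5, s = 3

Row-reduce the augmented matrix:
R1 ← R1 / (13).
R2 ← R2 + 2·R1.
R3 ← R3 + 18·R1.
R4 ← R4 − 6·R1.
R2 ← R2 / (-228/13).
R1 ← R1 − 3/13·R2.
R3 ← R3 − 28/13·R2.
R4 ← R4 + 122/13·R2.
R3 ← R3 / (-5/57).
R1 ← R1 − 21/76·R3.
R2 ← R2 + 121/228·R3.
R4 ← R4 − 1379/114·R3.
R4 ← R4 / (-37229/10).
R1 ← R1 + 1743/20·R4.
R2 ← R2 − 3301/20·R4.
R3 ← R3 − 1547/5·R4.
Reading off the reduced rows gives u = -3, v = -2, w = 5, s = 3.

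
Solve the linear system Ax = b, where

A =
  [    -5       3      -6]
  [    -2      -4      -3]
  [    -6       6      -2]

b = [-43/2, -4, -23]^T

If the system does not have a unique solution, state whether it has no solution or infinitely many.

Row-reduce the augmented matrix:
R1 ← R1 / (-5).
R2 ← R2 + 2·R1.
R3 ← R3 + 6·R1.
R2 ← R2 / (-26/5).
R1 ← R1 + 3/5·R2.
R3 ← R3 − 12/5·R2.
R3 ← R3 / (64/13).
R1 ← R1 − 33/26·R3.
R2 ← R2 − 3/26·R3.
Reading off the reduced rows gives x_1 = 5/2, x_2 = -1, x_3 = 1.

x_1 = 5/2, x_2 = -1, x_3 = 1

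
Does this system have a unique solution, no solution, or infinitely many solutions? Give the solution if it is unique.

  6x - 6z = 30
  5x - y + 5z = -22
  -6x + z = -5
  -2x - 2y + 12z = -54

x = 0, y = -3, z = -5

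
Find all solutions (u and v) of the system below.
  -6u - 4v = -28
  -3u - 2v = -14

infinitely many solutions

Row-reduce:
R1 ← R1 / (-6).
R2 ← R2 + 3·R1.
Rank is 1 with 2 unknowns, leaving v free.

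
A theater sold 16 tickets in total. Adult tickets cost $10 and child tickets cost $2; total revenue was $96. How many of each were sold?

adult tickets: 8, child tickets: 8

Let a = adult tickets, c = child tickets.
  a + c = 16
  10a + 2c = 96
Row-reduce the augmented matrix:
R2 ← R2 − 10·R1.
R2 ← R2 / (-8).
R1 ← R1 − 1·R2.
Reading off the reduced rows gives a = 8, c = 8.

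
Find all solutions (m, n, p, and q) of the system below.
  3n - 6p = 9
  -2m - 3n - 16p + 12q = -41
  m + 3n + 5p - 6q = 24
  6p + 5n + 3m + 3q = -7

Row-reduce:
Swap R1 and R2.
R1 ← R1 / (-2).
R3 ← R3 − 1·R1.
R4 ← R4 − 3·R1.
R2 ← R2 / (3).
R1 ← R1 − 3/2·R2.
R3 ← R3 − 3/2·R2.
R4 ← R4 − 1/2·R2.
Swap R3 and R4.
R3 ← R3 / (-17).
R1 ← R1 − 11·R3.
R2 ← R2 + 2·R3.
Row 4 reduces to 0 = -1, a contradiction. The system is inconsistent.

no solution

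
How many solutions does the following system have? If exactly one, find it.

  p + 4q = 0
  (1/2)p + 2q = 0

infinitely many solutions

Row-reduce:
R2 ← R2 − 1/2·R1.
Rank is 1 with 2 unknowns, leaving q free.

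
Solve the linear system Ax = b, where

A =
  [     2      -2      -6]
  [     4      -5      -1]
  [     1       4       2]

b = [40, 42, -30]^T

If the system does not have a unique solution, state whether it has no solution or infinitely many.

Row-reduce the augmented matrix:
R1 ← R1 / (2).
R2 ← R2 − 4·R1.
R3 ← R3 − 1·R1.
R2 ← R2 / (-1).
R1 ← R1 + 1·R2.
R3 ← R3 − 5·R2.
R3 ← R3 / (60).
R1 ← R1 + 14·R3.
R2 ← R2 + 11·R3.
Reading off the reduced rows gives x_1 = 2, x_2 = -6, x_3 = -4.

x_1 = 2, x_2 = -6, x_3 = -4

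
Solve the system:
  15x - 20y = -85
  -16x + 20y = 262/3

x = -7/3, y = 5/2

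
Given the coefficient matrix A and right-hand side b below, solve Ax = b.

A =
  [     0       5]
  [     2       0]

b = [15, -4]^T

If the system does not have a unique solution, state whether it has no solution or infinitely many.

Row-reduce the augmented matrix:
Swap R1 and R2.
R1 ← R1 / (2).
R2 ← R2 / (5).
Reading off the reduced rows gives x_1 = -2, x_2 = 3.

x_1 = -2, x_2 = 3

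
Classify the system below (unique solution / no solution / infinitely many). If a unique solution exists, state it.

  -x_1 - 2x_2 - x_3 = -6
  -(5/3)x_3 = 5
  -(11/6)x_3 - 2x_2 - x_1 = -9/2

Row-reduce:
R1 ← R1 / (-1).
R3 ← R3 + 1·R1.
R2 ← R2 / (-5/3).
R1 ← R1 − 1·R2.
R3 ← R3 + 5/6·R2.
Row 3 reduces to 0 = -1, a contradiction. The system is inconsistent.

no solution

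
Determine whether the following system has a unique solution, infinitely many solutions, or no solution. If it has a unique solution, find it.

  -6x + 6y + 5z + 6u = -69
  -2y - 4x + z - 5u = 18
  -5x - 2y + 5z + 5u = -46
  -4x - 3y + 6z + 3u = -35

x = 2, y = -2, z = -3, u = -5

Row-reduce the augmented matrix:
R1 ← R1 / (-6).
R2 ← R2 + 4·R1.
R3 ← R3 + 5·R1.
R4 ← R4 + 4·R1.
R2 ← R2 / (-6).
R1 ← R1 + 1·R2.
R3 ← R3 + 7·R2.
R4 ← R4 + 7·R2.
R3 ← R3 / (32/9).
R1 ← R1 + 4/9·R3.
R2 ← R2 − 7/18·R3.
R4 ← R4 − 97/18·R3.
R4 ← R4 / (-821/128).
R1 ← R1 − 29/16·R4.
R2 ← R2 − 45/128·R4.
R3 ← R3 − 189/64·R4.
Reading off the reduced rows gives x = 2, y = -2, z = -3, u = -5.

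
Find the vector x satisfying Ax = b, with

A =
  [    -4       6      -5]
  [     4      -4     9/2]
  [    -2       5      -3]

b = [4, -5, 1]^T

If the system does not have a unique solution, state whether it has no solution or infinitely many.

infinitely many solutions

Row-reduce:
R1 ← R1 / (-4).
R2 ← R2 − 4·R1.
R3 ← R3 + 2·R1.
R2 ← R2 / (2).
R1 ← R1 + 3/2·R2.
R3 ← R3 − 2·R2.
Rank is 2 with 3 unknowns, leaving x_3 free.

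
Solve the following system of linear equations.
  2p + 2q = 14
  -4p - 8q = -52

p = 1, q = 6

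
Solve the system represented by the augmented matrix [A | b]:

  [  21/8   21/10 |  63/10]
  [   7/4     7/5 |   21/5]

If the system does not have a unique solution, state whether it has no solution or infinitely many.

infinitely many solutions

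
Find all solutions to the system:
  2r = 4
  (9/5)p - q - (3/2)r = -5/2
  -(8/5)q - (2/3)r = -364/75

Row-reduce the augmented matrix:
Swap R1 and R2.
R1 ← R1 / (9/5).
Swap R2 and R3.
R2 ← R2 / (-8/5).
R1 ← R1 + 5/9·R2.
R3 ← R3 / (2).
R1 ← R1 + 65/108·R3.
R2 ← R2 − 5/12·R3.
Reading off the reduced rows gives p = 3/2, q = 11/5, r = 2.

p = 3/2, q = 11/5, r = 2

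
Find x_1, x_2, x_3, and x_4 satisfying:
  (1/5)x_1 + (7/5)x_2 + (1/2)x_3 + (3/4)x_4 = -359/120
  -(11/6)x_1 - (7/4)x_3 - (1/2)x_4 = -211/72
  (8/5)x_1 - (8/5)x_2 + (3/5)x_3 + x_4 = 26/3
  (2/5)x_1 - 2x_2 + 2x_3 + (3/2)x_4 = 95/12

Row-reduce the augmented matrix:
R1 ← R1 / (1/5).
R2 ← R2 + 11/6·R1.
R3 ← R3 − 8/5·R1.
R4 ← R4 − 2/5·R1.
R2 ← R2 / (77/6).
R1 ← R1 − 7·R2.
R3 ← R3 + 64/5·R2.
R4 ← R4 + 24/5·R2.
R3 ← R3 / (-221/385).
R1 ← R1 − 21/22·R3.
R2 ← R2 − 17/77·R3.
R4 ← R4 − 793/385·R3.
R4 ← R4 / (617/85).
R1 ← R1 − 1119/442·R4.
R2 ← R2 − 53/52·R4.
R3 ← R3 + 523/221·R4.
Reading off the reduced rows gives x_1 = 5/3, x_2 = -3, x_3 = -1/2, x_4 = 3/2.

x_1 = 5/3, x_2 = -3, x_3 = -1/2, x_4 = 3/2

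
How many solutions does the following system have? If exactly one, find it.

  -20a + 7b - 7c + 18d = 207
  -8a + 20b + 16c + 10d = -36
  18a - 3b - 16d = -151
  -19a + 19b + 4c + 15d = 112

a = -5, b = -1, c = -6, d = 4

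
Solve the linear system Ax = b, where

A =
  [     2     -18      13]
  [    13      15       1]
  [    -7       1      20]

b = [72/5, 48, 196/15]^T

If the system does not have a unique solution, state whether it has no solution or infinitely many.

Row-reduce the augmented matrix:
R1 ← R1 / (2).
R2 ← R2 − 13·R1.
R3 ← R3 + 7·R1.
R2 ← R2 / (132).
R1 ← R1 + 9·R2.
R3 ← R3 + 62·R2.
R3 ← R3 / (3469/132).
R1 ← R1 − 71/88·R3.
R2 ← R2 + 167/264·R3.
Reading off the reduced rows gives x_1 = 14/5, x_2 = 2/3, x_3 = 8/5.

x_1 = 14/5, x_2 = 2/3, x_3 = 8/5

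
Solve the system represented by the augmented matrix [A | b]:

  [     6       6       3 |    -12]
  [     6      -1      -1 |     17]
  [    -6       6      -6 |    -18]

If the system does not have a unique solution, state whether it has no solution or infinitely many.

x_1 = 2, x_2 = -3, x_3 = -2

Row-reduce the augmented matrix:
R1 ← R1 / (6).
R2 ← R2 − 6·R1.
R3 ← R3 + 6·R1.
R2 ← R2 / (-7).
R1 ← R1 − 1·R2.
R3 ← R3 − 12·R2.
R3 ← R3 / (-69/7).
R1 ← R1 + 1/14·R3.
R2 ← R2 − 4/7·R3.
Reading off the reduced rows gives x_1 = 2, x_2 = -3, x_3 = -2.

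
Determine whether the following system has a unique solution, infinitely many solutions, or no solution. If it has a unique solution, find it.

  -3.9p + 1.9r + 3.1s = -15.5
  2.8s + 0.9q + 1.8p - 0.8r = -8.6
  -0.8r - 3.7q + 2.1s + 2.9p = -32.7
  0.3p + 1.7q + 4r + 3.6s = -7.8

p = 0, q = 6, r = 0, s = -5

Row-reduce the augmented matrix:
R1 ← R1 / (-39/10).
R2 ← R2 − 9/5·R1.
R3 ← R3 − 29/10·R1.
R4 ← R4 − 3/10·R1.
R2 ← R2 / (9/10).
R3 ← R3 + 37/10·R2.
R4 ← R4 − 17/10·R2.
R3 ← R3 / (1087/1170).
R1 ← R1 + 19/39·R3.
R2 ← R2 − 10/117·R3.
R4 ← R4 − 4681/1170·R3.
R4 ← R4 / (-1065521/10870).
R1 ← R1 − 11561/1087·R4.
R2 ← R2 − 2930/1087·R4.
R3 ← R3 − 25504/1087·R4.
Reading off the reduced rows gives p = 0, q = 6, r = 0, s = -5.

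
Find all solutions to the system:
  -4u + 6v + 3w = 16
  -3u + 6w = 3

Row-reduce:
R1 ← R1 / (-4).
R2 ← R2 + 3·R1.
R2 ← R2 / (-9/2).
R1 ← R1 + 3/2·R2.
Rank is 2 with 3 unknowns, leaving w free.

infinitely many solutions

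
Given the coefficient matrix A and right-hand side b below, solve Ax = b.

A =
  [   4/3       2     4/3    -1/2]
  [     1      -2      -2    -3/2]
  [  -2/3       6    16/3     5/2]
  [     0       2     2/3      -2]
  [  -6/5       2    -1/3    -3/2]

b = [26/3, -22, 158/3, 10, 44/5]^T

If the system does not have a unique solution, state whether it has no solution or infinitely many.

Row-reduce the augmented matrix:
R1 ← R1 / (4/3).
R2 ← R2 − 1·R1.
R3 ← R3 + 2/3·R1.
R5 ← R5 + 6/5·R1.
R2 ← R2 / (-7/2).
R1 ← R1 − 3/2·R2.
R3 ← R3 − 7·R2.
R4 ← R4 − 2·R2.
R5 ← R5 − 19/5·R2.
Swap R3 and R4.
R3 ← R3 / (-22/21).
R1 ← R1 + 2/7·R3.
R2 ← R2 − 6/7·R3.
R5 ← R5 + 251/105·R3.
Swap R4 and R5.
R4 ← R4 / (629/220).
R1 ← R1 + 3/22·R4.
R2 ← R2 + 81/44·R4.
R3 ← R3 − 111/44·R4.
R5 reduces to 0 = 0, so the extra equation is consistent.
Reading off the reduced rows gives x_1 = -4, x_2 = 3, x_3 = 6, x_4 = 0.

x_1 = -4, x_2 = 3, x_3 = 6, x_4 = 0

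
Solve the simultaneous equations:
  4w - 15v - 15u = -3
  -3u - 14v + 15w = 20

infinitely many solutions

Row-reduce:
R1 ← R1 / (-15).
R2 ← R2 + 3·R1.
R2 ← R2 / (-11).
R1 ← R1 − 1·R2.
Rank is 2 with 3 unknowns, leaving w free.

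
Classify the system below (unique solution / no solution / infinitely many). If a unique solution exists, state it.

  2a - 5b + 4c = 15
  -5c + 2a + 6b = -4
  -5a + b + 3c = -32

Row-reduce the augmented matrix:
R1 ← R1 / (2).
R2 ← R2 − 2·R1.
R3 ← R3 + 5·R1.
R2 ← R2 / (11).
R1 ← R1 + 5/2·R2.
R3 ← R3 + 23/2·R2.
R3 ← R3 / (79/22).
R1 ← R1 + 1/22·R3.
R2 ← R2 + 9/11·R3.
Reading off the reduced rows gives a = 3, b = -5, c = -4.

a = 3, b = -5, c = -4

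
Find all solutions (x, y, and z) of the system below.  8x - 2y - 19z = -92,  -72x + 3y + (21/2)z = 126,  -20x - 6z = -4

infinitely many solutions

Row-reduce:
R1 ← R1 / (8).
R2 ← R2 + 72·R1.
R3 ← R3 + 20·R1.
R2 ← R2 / (-15).
R1 ← R1 + 1/4·R2.
R3 ← R3 + 5·R2.
Rank is 2 with 3 unknowns, leaving z free.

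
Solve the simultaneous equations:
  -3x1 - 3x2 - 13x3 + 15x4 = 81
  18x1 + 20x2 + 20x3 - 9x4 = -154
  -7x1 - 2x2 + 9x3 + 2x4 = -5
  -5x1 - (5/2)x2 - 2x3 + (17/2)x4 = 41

Row-reduce:
R1 ← R1 / (-3).
R2 ← R2 − 18·R1.
R3 ← R3 + 7·R1.
R4 ← R4 + 5·R1.
R2 ← R2 / (2).
R1 ← R1 − 1·R2.
R3 ← R3 − 5·R2.
R4 ← R4 − 5/2·R2.
R3 ← R3 / (553/3).
R1 ← R1 − 100/3·R3.
R2 ← R2 + 29·R3.
R4 ← R4 − 553/6·R3.
Row 4 reduces to 0 = 3, a contradiction. The system is inconsistent.

no solution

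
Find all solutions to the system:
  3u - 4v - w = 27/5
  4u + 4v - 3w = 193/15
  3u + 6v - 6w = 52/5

Row-reduce the augmented matrix:
R1 ← R1 / (3).
R2 ← R2 − 4·R1.
R3 ← R3 − 3·R1.
R2 ← R2 / (28/3).
R1 ← R1 + 4/3·R2.
R3 ← R3 − 10·R2.
R3 ← R3 / (-45/14).
R1 ← R1 + 4/7·R3.
R2 ← R2 + 5/28·R3.
Reading off the reduced rows gives u = 14/5, v = 2/3, w = 1/3.

u = 14/5, v = 2/3, w = 1/3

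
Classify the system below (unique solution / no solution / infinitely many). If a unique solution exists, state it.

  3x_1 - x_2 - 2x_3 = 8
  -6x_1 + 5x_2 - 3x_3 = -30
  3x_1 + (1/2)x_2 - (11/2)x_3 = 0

Row-reduce:
R1 ← R1 / (3).
R2 ← R2 + 6·R1.
R3 ← R3 − 3·R1.
R2 ← R2 / (3).
R1 ← R1 + 1/3·R2.
R3 ← R3 − 3/2·R2.
Row 3 reduces to 0 = -1, a contradiction. The system is inconsistent.

no solution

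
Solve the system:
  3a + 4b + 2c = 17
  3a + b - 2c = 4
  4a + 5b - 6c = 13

a = 1, b = 3, c = 1

Row-reduce the augmented matrix:
R1 ← R1 / (3).
R2 ← R2 − 3·R1.
R3 ← R3 − 4·R1.
R2 ← R2 / (-3).
R1 ← R1 − 4/3·R2.
R3 ← R3 + 1/3·R2.
R3 ← R3 / (-74/9).
R1 ← R1 + 10/9·R3.
R2 ← R2 − 4/3·R3.
Reading off the reduced rows gives a = 1, b = 3, c = 1.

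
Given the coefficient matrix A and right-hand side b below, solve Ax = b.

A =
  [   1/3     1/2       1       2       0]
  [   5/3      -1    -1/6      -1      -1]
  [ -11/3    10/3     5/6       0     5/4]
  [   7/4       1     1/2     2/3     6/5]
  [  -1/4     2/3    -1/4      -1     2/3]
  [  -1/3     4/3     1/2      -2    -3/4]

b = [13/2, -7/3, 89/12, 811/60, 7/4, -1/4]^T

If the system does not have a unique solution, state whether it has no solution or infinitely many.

Row-reduce:
R1 ← R1 / (1/3).
R2 ← R2 − 5/3·R1.
R3 ← R3 + 11/3·R1.
R4 ← R4 − 7/4·R1.
R5 ← R5 + 1/4·R1.
R6 ← R6 + 1/3·R1.
R2 ← R2 / (-7/2).
R1 ← R1 − 3/2·R2.
R3 ← R3 − 53/6·R2.
R4 ← R4 + 13/8·R2.
R5 ← R5 − 25/24·R2.
R6 ← R6 − 11/6·R2.
R3 ← R3 / (-76/63).
R1 ← R1 − 11/14·R3.
R2 ← R2 − 31/21·R3.
R4 ← R4 + 395/168·R3.
R5 ← R5 + 523/504·R3.
R6 ← R6 + 76/63·R3.
R4 ← R4 / (11863/1824).
R1 ← R1 + 375/152·R4.
R2 ← R2 + 297/76·R4.
R3 ← R3 − 363/76·R4.
R5 ← R5 − 1327/608·R4.
R5 ← R5 / (104111/1423560).
R1 ← R1 − 3735/11863·R5.
R2 ← R2 − 72288/59315·R5.
R3 ← R3 + 236019/118630·R5.
R4 ← R4 − 151281/237260·R5.
Row 6 reduces to 0 = -3, a contradiction. The system is inconsistent.

no solution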